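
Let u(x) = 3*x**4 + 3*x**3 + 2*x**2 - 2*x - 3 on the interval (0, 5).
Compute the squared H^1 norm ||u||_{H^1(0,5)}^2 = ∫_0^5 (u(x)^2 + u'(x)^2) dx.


||u||_{H^1}^2 = 447632635/84

The H^1 norm (squared) on an interval (0, L) is
  ||u||_{H^1}^2 = ∫_0^L u(x)^2 dx + ∫_0^L u'(x)^2 dx.
Compute u'(x) = 12*x**3 + 9*x**2 + 4*x - 2.
Then u(x)^2 = 9*x**8 + 18*x**7 + 21*x**6 - 26*x**4 - 26*x**3 - 8*x**2 + 12*x + 9 and u'(x)^2 = 144*x**6 + 216*x**5 + 177*x**4 + 24*x**3 - 20*x**2 - 16*x + 4.
Integrate each monomial from 0 to 5 using ∫_0^5 c·x^n dx = c·5^(n+1)/(n+1):
  ∫_0^5 u(x)^2 dx = ∫_0^5 (9*x^8 + 18*x^7 + 21*x^6 - 26*x^4 - 26*x^3 - 8*x^2 + 12*x + 9) dx. Term by term:
    ∫_0^5 9*x^8 dx = 1953125;  ∫_0^5 18*x^7 dx = 3515625/4;  ∫_0^5 21*x^6 dx = 234375;
    ∫_0^5 -26*x^4 dx = -16250;  ∫_0^5 -26*x^3 dx = -8125/2;  ∫_0^5 -8*x^2 dx = -1000/3;
    ∫_0^5 12*x dx = 150;  ∫_0^5 9 dx = 45.
  Sum: 1953125 + 3515625/4 + 234375 − 16250 − 8125/2 − 1000/3 + 150 + 45 = 36551465/12.
  ∫_0^5 u'(x)^2 dx = ∫_0^5 (144*x^6 + 216*x^5 + 177*x^4 + 24*x^3 - 20*x^2 - 16*x + 4) dx. Term by term:
    ∫_0^5 144*x^6 dx = 11250000/7;  ∫_0^5 216*x^5 dx = 562500;  ∫_0^5 177*x^4 dx = 110625;
    ∫_0^5 24*x^3 dx = 3750;  ∫_0^5 -20*x^2 dx = -2500/3;  ∫_0^5 -16*x dx = -200;
    ∫_0^5 4 dx = 20.
  Sum: 11250000/7 + 562500 + 110625 + 3750 − 2500/3 − 200 + 20 = 47943095/21.
Adding: ||u||_{H^1}^2 = 36551465/12 + 47943095/21 = 447632635/84.


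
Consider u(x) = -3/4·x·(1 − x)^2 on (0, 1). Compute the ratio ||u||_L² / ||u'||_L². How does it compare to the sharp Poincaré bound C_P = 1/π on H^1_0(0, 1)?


||u||_L² / ||u'||_L² = sqrt(14)/14 < C_P = 1/π.

u(x) = -3/4·x·(1 − x)^2, so u'(x) = -9*x^2/4 + 3*x - 3/4.
u(x) = -3/4·x·(1 − x)^2 vanishes at x = 0 and x = 1, so u ∈ H^1_0(0, 1). Differentiate via the product rule and integrate the resulting polynomials term by term.
  ∫_0^1 u² dx = ∫_0^1 (9*x^6/16 - 9*x^5/4 + 27*x^4/8 - 9*x^3/4 + 9*x^2/16) dx. Term by term:
    ∫_0^1 9*x^6/16 dx = 9/112;  ∫_0^1 -9*x^5/4 dx = -3/8;  ∫_0^1 27*x^4/8 dx = 27/40;
    ∫_0^1 -9*x^3/4 dx = -9/16;  ∫_0^1 9*x^2/16 dx = 3/16.
  Sum: 9/112 − 3/8 + 27/40 − 9/16 + 3/16 = 3/560.
  ∫_0^1 (u')² dx = ∫_0^1 (81*x^4/16 - 27*x^3/2 + 99*x^2/8 - 9*x/2 + 9/16) dx. Term by term:
    ∫_0^1 81*x^4/16 dx = 81/80;  ∫_0^1 -27*x^3/2 dx = -27/8;  ∫_0^1 99*x^2/8 dx = 33/8;
    ∫_0^1 -9*x/2 dx = -9/4;  ∫_0^1 9/16 dx = 9/16.
  Sum: 81/80 − 27/8 + 33/8 − 9/4 + 9/16 = 3/40.
∫_0^1 u² dx = 3/560, so ||u||_L² = sqrt(105)/140.
∫_0^1 (u')² dx = 3/40, so ||u'||_L² = sqrt(30)/20.
Ratio ||u||_L² / ||u'||_L² = sqrt(14)/14.
Sharp Poincaré constant on H^1_0(0, 1) is C_P = L/π = 1/π, achieved by sin(π·x).
A polynomial bump cannot attain the sharp Poincaré constant (only the first sine eigenfunction does), so the ratio is strictly less than C_P, consistent with ||u||_L² ≤ C_P ||u'||_L².


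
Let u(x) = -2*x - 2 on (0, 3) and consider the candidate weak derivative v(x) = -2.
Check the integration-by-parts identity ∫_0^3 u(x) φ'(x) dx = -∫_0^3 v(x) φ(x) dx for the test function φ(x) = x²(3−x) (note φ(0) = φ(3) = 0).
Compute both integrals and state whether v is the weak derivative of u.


LHS = 27/2, RHS = 27/2. Yes, v = u' weakly.

u(x) = -2*x - 2, classical derivative u'(x) = -2.
φ(x) = x²(3−x), so φ'(x) = 3*x*(2 - x).
Note φ(0) = φ(3) = 0, so the boundary term u·φ vanishes.
LHS = ∫_0^3 u(x) φ'(x) dx = ∫_0^3 (6*x^3 - 6*x^2 - 12*x) dx. Term by term:
  ∫_0^3 6*x^3 dx = 243/2;  ∫_0^3 -6*x^2 dx = -54;  ∫_0^3 -12*x dx = -54.
Sum: 243/2 − 54 − 54 = 27/2.
So LHS = 27/2.
∫_0^3 v(x) φ(x) dx = ∫_0^3 (2*x^3 - 6*x^2) dx. Term by term:
  ∫_0^3 2*x^3 dx = 81/2;  ∫_0^3 -6*x^2 dx = -54.
Sum: 81/2 − 54 = -27/2.
So RHS = -∫_0^3 v(x) φ(x) dx = 27/2.
LHS = RHS, so the identity holds for this test φ.
Moreover u is smooth here and v(x) = u'(x) = -2 pointwise, so the identity holds for every test function. Hence v is the weak derivative of u.


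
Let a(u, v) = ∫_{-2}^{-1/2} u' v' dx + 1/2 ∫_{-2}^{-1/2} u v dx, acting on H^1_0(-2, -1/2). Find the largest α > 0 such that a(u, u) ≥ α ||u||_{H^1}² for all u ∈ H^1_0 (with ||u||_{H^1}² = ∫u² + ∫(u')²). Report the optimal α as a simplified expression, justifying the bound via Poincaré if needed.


α = (9 + 8*π^2)/(2*(9 + 4*π^2))

Coercivity of a(·,·) on H^1_0(-2, -1/2) means a(u, u) ≥ α ||u||_{H^1}² for every u ∈ H^1_0.
The interval has length L = 3/2, and Poincaré/coercivity depend only on L. Here a(u, u) = ∫(u')² + (1/2)·∫u².
Here 0 < c = 1/2 < 1. The condition a(u,u) ≥ α||u||_{H^1}² reads (1−α)∫(u')² ≥ (α−c)∫u². Any admissible α is ≤ 1 (rapidly oscillating u have ∫u²/∫(u')² → 0), and α = 1 would force 0 ≥ (1−c)∫u², impossible since c < 1; so 1−α > 0. By the sharp Poincaré inequality on H^1_0 of an interval of length L, ∫(u')² ≥ (π/L)²∫u² with equality for the first sine mode sin(π(x−x₀)/L) (x₀ the left endpoint), so the inequality holds for all u iff (1−α)(π/L)² ≥ α − c, i.e. α ≤ ((π/L)² + c)/((π/L)² + 1) = (1 + c(L/π)²)/(1 + (L/π)²). With (π/L)² = 4*π^2/9 and c = 1/2, the largest admissible constant is α = ((π/L)² + c)/((π/L)² + 1).
Simplifying, α = (9 + 8*π^2)/(2*(9 + 4*π^2)).


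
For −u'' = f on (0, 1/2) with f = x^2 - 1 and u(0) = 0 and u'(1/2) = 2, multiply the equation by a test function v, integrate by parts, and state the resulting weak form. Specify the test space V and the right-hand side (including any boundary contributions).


V = {v ∈ H^1(0, 1/2) : v(0) = 0} (test functions vanish at x = 0 where u is specified); weak form: ∫_0^1/2 u'v' dx = ∫_0^1/2 (x^2 - 1) v dx + 2·v(1/2) for all v ∈ V.

Multiply both sides by a test function v and integrate from 0 to 1/2:
  ∫_0^1/2 −u''(x) v(x) dx = ∫_0^1/2 f(x) v(x) dx.
Integrate the LHS by parts once:
  ∫_0^1/2 −u'' v dx = −[u'(x) v(x)]_0^1/2 + ∫_0^1/2 u'(x) v'(x) dx.
Thus ∫_0^1/2 u'(x) v'(x) dx = ∫_0^1/2 f(x) v(x) dx + [u'(x) v(x)]_0^1/2.
Choose V so that boundary terms are either known or forced to vanish.
Mixed BC: u(0) = 0 (Dirichlet) and u'(1/2) = 2 (Neumann). Define V = {v ∈ H^1(0, 1/2) : v(0) = 0}. Then [u' v]_0^1/2 = u'(1/2)·v(1/2) − u'(0)·0 = 2·v(1/2).
Weak formulation: find u (satisfying any essential BC) such that ∫_0^1/2 u'(x) v'(x) dx = ∫_0^1/2 f v dx + 2·v(1/2) for all v ∈ V (Dirichlet at 0 absorbed into V; Neumann datum at x = 1/2 contributes the boundary term).
Substituting f(x) = x^2 - 1, the right-hand side is ∫_0^1/2 (x^2 - 1) v dx + 2·v(1/2).


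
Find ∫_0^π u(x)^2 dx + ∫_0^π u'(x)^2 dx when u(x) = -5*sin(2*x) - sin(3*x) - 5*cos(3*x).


||u||_{H^1(0,π)}^2 = -400 + 385*π/2

u'(x) = 15*sin(3*x) - 10*cos(2*x) - 3*cos(3*x).
Expand u² and (u')² and integrate term by term on (0, π), using: for integers n ≥ 1, ∫_0^π sin²(nx) dx = ∫_0^π cos²(nx) dx = π/2; for n ≠ n', ∫_0^π sin(nx)sin(n'x) dx = ∫_0^π cos(nx)cos(n'x) dx = 0; and by product-to-sum, ∫_0^π sin(nx)cos(n'x) dx = ½∫_0^π [sin((n+n')x) + sin((n−n')x)] dx, which is 0 when n+n' is even and 2n/(n²−n'²) when n+n' is odd (it need not vanish on (0, π)).
  u² squared terms: (-1)²·∫sin(3x)² dx = 1·π/2 = π/2;  (-5)²·∫cos(3x)² dx = 25·π/2 = 25*π/2;  (-5)²·∫sin(2x)² dx = 25·π/2 = 25*π/2.
  u² cross terms: 2·(-1)·(-5)·∫sin(3x)·cos(3x) dx = 10·(0) = 0;  2·(-1)·(-5)·∫sin(3x)·sin(2x) dx = 10·(0) = 0;  2·(-5)·(-5)·∫cos(3x)·sin(2x) dx = 50·(-4/5) = -40.
  So ∫_0^π u² dx = π/2 + 25*π/2 + 25*π/2 + 0 + 0 − 40 = -40 + 51*π/2.
  (u')² squared terms: (-10)²·∫cos(2x)² dx = 100·π/2 = 50*π;  (-3)²·∫cos(3x)² dx = 9·π/2 = 9*π/2;  (15)²·∫sin(3x)² dx = 225·π/2 = 225*π/2.
  (u')² cross terms: 2·(-10)·(-3)·∫cos(2x)·cos(3x) dx = 60·(0) = 0;  2·(-10)·(15)·∫cos(2x)·sin(3x) dx = -300·(6/5) = -360;  2·(-3)·(15)·∫cos(3x)·sin(3x) dx = -90·(0) = 0.
  So ∫_0^π (u')² dx = 50*π + 9*π/2 + 225*π/2 + 0 − 360 + 0 = -360 + 167*π.
||u||_{H^1}^2 = (-40 + 51*π/2) + (-360 + 167*π) = -400 + 385*π/2.


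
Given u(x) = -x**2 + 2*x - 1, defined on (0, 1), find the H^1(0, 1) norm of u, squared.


||u||_{H^1}^2 = 23/15

The H^1 norm (squared) on an interval (0, L) is
  ||u||_{H^1}^2 = ∫_0^L u(x)^2 dx + ∫_0^L u'(x)^2 dx.
Compute u'(x) = 2 - 2*x.
Then u(x)^2 = x**4 - 4*x**3 + 6*x**2 - 4*x + 1 and u'(x)^2 = 4*x**2 - 8*x + 4.
Integrate each monomial from 0 to 1 using ∫_0^1 c·x^n dx = c·1^(n+1)/(n+1):
  ∫_0^1 u(x)^2 dx = ∫_0^1 (x^4 - 4*x^3 + 6*x^2 - 4*x + 1) dx. Term by term:
    ∫_0^1 x^4 dx = 1/5;  ∫_0^1 -4*x^3 dx = -1;  ∫_0^1 6*x^2 dx = 2;
    ∫_0^1 -4*x dx = -2;  ∫_0^1 1 dx = 1.
  Sum: 1/5 − 1 + 2 − 2 + 1 = 1/5.
  ∫_0^1 u'(x)^2 dx = ∫_0^1 (4*x^2 - 8*x + 4) dx. Term by term:
    ∫_0^1 4*x^2 dx = 4/3;  ∫_0^1 -8*x dx = -4;  ∫_0^1 4 dx = 4.
  Sum: 4/3 − 4 + 4 = 4/3.
Adding: ||u||_{H^1}^2 = 1/5 + 4/3 = 23/15.


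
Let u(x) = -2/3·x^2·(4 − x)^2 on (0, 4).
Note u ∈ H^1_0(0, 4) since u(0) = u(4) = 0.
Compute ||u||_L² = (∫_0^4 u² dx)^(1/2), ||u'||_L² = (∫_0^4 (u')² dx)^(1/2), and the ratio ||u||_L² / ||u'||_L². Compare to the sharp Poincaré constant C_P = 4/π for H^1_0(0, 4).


||u||_L² / ||u'||_L² = 2*sqrt(3)/3 < C_P = 4/π.

u(x) = -2/3·x^2·(4 − x)^2, so u'(x) = 8*x*(-x^2 + 6*x - 8)/3.
u(x) = -2/3·x^2·(4 − x)^2 vanishes at x = 0 and x = 4, so u ∈ H^1_0(0, 4). Differentiate via the product rule and integrate the resulting polynomials term by term.
  ∫_0^4 u² dx = ∫_0^4 (4*x^8/9 - 64*x^7/9 + 128*x^6/3 - 1024*x^5/9 + 1024*x^4/9) dx. Term by term:
    ∫_0^4 4*x^8/9 dx = 1048576/81;  ∫_0^4 -64*x^7/9 dx = -524288/9;  ∫_0^4 128*x^6/3 dx = 2097152/21;
    ∫_0^4 -1024*x^5/9 dx = -2097152/27;  ∫_0^4 1024*x^4/9 dx = 1048576/45.
  Sum: 1048576/81 − 524288/9 + 2097152/21 − 2097152/27 + 1048576/45 = 524288/2835.
  ∫_0^4 (u')² dx = ∫_0^4 (64*x^6/9 - 256*x^5/3 + 3328*x^4/9 - 2048*x^3/3 + 4096*x^2/9) dx. Term by term:
    ∫_0^4 64*x^6/9 dx = 1048576/63;  ∫_0^4 -256*x^5/3 dx = -524288/9;  ∫_0^4 3328*x^4/9 dx = 3407872/45;
    ∫_0^4 -2048*x^3/3 dx = -131072/3;  ∫_0^4 4096*x^2/9 dx = 262144/27.
  Sum: 1048576/63 − 524288/9 + 3407872/45 − 131072/3 + 262144/27 = 131072/945.
∫_0^4 u² dx = 524288/2835, so ||u||_L² = 512*sqrt(70)/315.
∫_0^4 (u')² dx = 131072/945, so ||u'||_L² = 256*sqrt(210)/315.
Ratio ||u||_L² / ||u'||_L² = 2*sqrt(3)/3.
Sharp Poincaré constant on H^1_0(0, 4) is C_P = L/π = 4/π, achieved by sin(π/4·x).
A polynomial bump cannot attain the sharp Poincaré constant (only the first sine eigenfunction does), so the ratio is strictly less than C_P, consistent with ||u||_L² ≤ C_P ||u'||_L².


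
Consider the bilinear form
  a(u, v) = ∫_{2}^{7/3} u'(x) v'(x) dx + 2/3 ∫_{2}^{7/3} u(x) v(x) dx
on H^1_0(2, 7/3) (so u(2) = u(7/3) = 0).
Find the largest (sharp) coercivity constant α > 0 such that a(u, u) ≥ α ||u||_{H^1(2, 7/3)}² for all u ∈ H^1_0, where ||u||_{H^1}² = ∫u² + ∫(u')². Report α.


α = (2 + 27*π^2)/(3*(1 + 9*π^2))

Coercivity of a(·,·) on H^1_0(2, 7/3) means a(u, u) ≥ α ||u||_{H^1}² for every u ∈ H^1_0.
The interval has length L = 1/3, and Poincaré/coercivity depend only on L. Here a(u, u) = ∫(u')² + (2/3)·∫u².
Here 0 < c = 2/3 < 1. The condition a(u,u) ≥ α||u||_{H^1}² reads (1−α)∫(u')² ≥ (α−c)∫u². Any admissible α is ≤ 1 (rapidly oscillating u have ∫u²/∫(u')² → 0), and α = 1 would force 0 ≥ (1−c)∫u², impossible since c < 1; so 1−α > 0. By the sharp Poincaré inequality on H^1_0 of an interval of length L, ∫(u')² ≥ (π/L)²∫u² with equality for the first sine mode sin(π(x−x₀)/L) (x₀ the left endpoint), so the inequality holds for all u iff (1−α)(π/L)² ≥ α − c, i.e. α ≤ ((π/L)² + c)/((π/L)² + 1) = (1 + c(L/π)²)/(1 + (L/π)²). With (π/L)² = 9*π^2 and c = 2/3, the largest admissible constant is α = ((π/L)² + c)/((π/L)² + 1).
Simplifying, α = (2 + 27*π^2)/(3*(1 + 9*π^2)).


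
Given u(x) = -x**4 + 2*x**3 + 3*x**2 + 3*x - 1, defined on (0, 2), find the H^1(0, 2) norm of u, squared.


||u||_{H^1}^2 = 15088/45

The H^1 norm (squared) on an interval (0, L) is
  ||u||_{H^1}^2 = ∫_0^L u(x)^2 dx + ∫_0^L u'(x)^2 dx.
Compute u'(x) = -4*x**3 + 6*x**2 + 6*x + 3.
Then u(x)^2 = x**8 - 4*x**7 - 2*x**6 + 6*x**5 + 23*x**4 + 14*x**3 + 3*x**2 - 6*x + 1 and u'(x)^2 = 16*x**6 - 48*x**5 - 12*x**4 + 48*x**3 + 72*x**2 + 36*x + 9.
Integrate each monomial from 0 to 2 using ∫_0^2 c·x^n dx = c·2^(n+1)/(n+1):
  ∫_0^2 u(x)^2 dx = ∫_0^2 (x^8 - 4*x^7 - 2*x^6 + 6*x^5 + 23*x^4 + 14*x^3 + 3*x^2 - 6*x + 1) dx. Term by term:
    ∫_0^2 x^8 dx = 512/9;  ∫_0^2 -4*x^7 dx = -128;  ∫_0^2 -2*x^6 dx = -256/7;
    ∫_0^2 6*x^5 dx = 64;  ∫_0^2 23*x^4 dx = 736/5;  ∫_0^2 14*x^3 dx = 56;
    ∫_0^2 3*x^2 dx = 8;  ∫_0^2 -6*x dx = -12;  ∫_0^2 1 dx = 2.
  Sum: 512/9 − 128 − 256/7 + 64 + 736/5 + 56 + 8 − 12 + 2 = 49618/315.
  ∫_0^2 u'(x)^2 dx = ∫_0^2 (16*x^6 - 48*x^5 - 12*x^4 + 48*x^3 + 72*x^2 + 36*x + 9) dx. Term by term:
    ∫_0^2 16*x^6 dx = 2048/7;  ∫_0^2 -48*x^5 dx = -512;  ∫_0^2 -12*x^4 dx = -384/5;
    ∫_0^2 48*x^3 dx = 192;  ∫_0^2 72*x^2 dx = 192;  ∫_0^2 36*x dx = 72;
    ∫_0^2 9 dx = 18.
  Sum: 2048/7 − 512 − 384/5 + 192 + 192 + 72 + 18 = 6222/35.
Adding: ||u||_{H^1}^2 = 49618/315 + 6222/35 = 15088/45.


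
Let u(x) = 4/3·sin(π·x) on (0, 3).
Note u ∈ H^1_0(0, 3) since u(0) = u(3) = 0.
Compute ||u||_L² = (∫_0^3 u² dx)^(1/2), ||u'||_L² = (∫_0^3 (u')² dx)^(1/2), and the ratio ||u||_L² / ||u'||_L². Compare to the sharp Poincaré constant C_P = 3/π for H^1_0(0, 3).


||u||_L² / ||u'||_L² = 1/π < C_P = 3/π.

u(x) = 4/3·sin(π·x), so u'(x) = 4*π*cos(π*x)/3.
Writing u(x) = A·sin(kπx/L) with A = 4/3 and k = 3, use ∫_0^L sin²(kπx/L) dx = L/2 and ∫_0^L cos²(kπx/L) dx = L/2.
u² = 16/9·sin²(π·x) and (u')² = 16*π^2/9·cos²(π·x), and each of sin², cos² integrates to L/2 = 3/2 over (0, 3).
∫_0^3 u² dx = 8/3, so ||u||_L² = 2*sqrt(6)/3.
∫_0^3 (u')² dx = 8*π^2/3, so ||u'||_L² = 2*sqrt(6)*π/3.
Ratio ||u||_L² / ||u'||_L² = 1/π.
Sharp Poincaré constant on H^1_0(0, 3) is C_P = L/π = 3/π, achieved by sin(π/3·x).
This is the k = 3 harmonic; the ratio L/(kπ) is strictly less than C_P = L/π, consistent with the sharp inequality ||u||_L² ≤ C_P ||u'||_L².


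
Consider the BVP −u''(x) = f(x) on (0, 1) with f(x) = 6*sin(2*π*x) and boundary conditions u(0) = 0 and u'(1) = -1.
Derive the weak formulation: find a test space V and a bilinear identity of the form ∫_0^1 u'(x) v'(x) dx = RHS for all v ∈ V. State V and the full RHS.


V = {v ∈ H^1(0, 1) : v(0) = 0} (test functions vanish at x = 0 where u is specified); weak form: ∫_0^1 u'v' dx = ∫_0^1 (6*sin(2*π*x)) v dx − v(1) for all v ∈ V.

Multiply both sides by a test function v and integrate from 0 to 1:
  ∫_0^1 −u''(x) v(x) dx = ∫_0^1 f(x) v(x) dx.
Integrate the LHS by parts once:
  ∫_0^1 −u'' v dx = −[u'(x) v(x)]_0^1 + ∫_0^1 u'(x) v'(x) dx.
Thus ∫_0^1 u'(x) v'(x) dx = ∫_0^1 f(x) v(x) dx + [u'(x) v(x)]_0^1.
Choose V so that boundary terms are either known or forced to vanish.
Mixed BC: u(0) = 0 (Dirichlet) and u'(1) = -1 (Neumann). Define V = {v ∈ H^1(0, 1) : v(0) = 0}. Then [u' v]_0^1 = u'(1)·v(1) − u'(0)·0 = − v(1).
Weak formulation: find u (satisfying any essential BC) such that ∫_0^1 u'(x) v'(x) dx = ∫_0^1 f v dx − v(1) for all v ∈ V (Dirichlet at 0 absorbed into V; Neumann datum at x = 1 contributes the boundary term).
Substituting f(x) = 6*sin(2*π*x), the right-hand side is ∫_0^1 (6*sin(2*π*x)) v dx − v(1).


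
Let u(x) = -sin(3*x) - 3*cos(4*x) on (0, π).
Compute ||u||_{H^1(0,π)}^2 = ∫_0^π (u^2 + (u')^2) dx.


||u||_{H^1(0,π)}^2 = -612/7 + 163*π/2

u'(x) = 12*sin(4*x) - 3*cos(3*x).
Expand u² and (u')² and integrate term by term on (0, π), using: for integers n ≥ 1, ∫_0^π sin²(nx) dx = ∫_0^π cos²(nx) dx = π/2; for n ≠ n', ∫_0^π sin(nx)sin(n'x) dx = ∫_0^π cos(nx)cos(n'x) dx = 0; and by product-to-sum, ∫_0^π sin(nx)cos(n'x) dx = ½∫_0^π [sin((n+n')x) + sin((n−n')x)] dx, which is 0 when n+n' is even and 2n/(n²−n'²) when n+n' is odd (it need not vanish on (0, π)).
  u² squared terms: (-1)²·∫sin(3x)² dx = 1·π/2 = π/2;  (-3)²·∫cos(4x)² dx = 9·π/2 = 9*π/2.
  u² cross terms: 2·(-1)·(-3)·∫sin(3x)·cos(4x) dx = 6·(-6/7) = -36/7.
  So ∫_0^π u² dx = π/2 + 9*π/2 − 36/7 = -36/7 + 5*π.
  (u')² squared terms: (-3)²·∫cos(3x)² dx = 9·π/2 = 9*π/2;  (12)²·∫sin(4x)² dx = 144·π/2 = 72*π.
  (u')² cross terms: 2·(-3)·(12)·∫cos(3x)·sin(4x) dx = -72·(8/7) = -576/7.
  So ∫_0^π (u')² dx = 9*π/2 + 72*π − 576/7 = -576/7 + 153*π/2.
||u||_{H^1}^2 = (-36/7 + 5*π) + (-576/7 + 153*π/2) = -612/7 + 163*π/2.


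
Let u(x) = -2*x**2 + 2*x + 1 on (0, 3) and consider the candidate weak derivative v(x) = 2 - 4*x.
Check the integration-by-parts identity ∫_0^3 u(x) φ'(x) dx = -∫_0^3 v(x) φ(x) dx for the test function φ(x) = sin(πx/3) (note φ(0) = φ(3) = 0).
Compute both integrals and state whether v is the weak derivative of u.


LHS = 24/π, RHS = 24/π. Yes, v = u' weakly.

u(x) = -2*x**2 + 2*x + 1, classical derivative u'(x) = 2 - 4*x.
φ(x) = sin(πx/3), so φ'(x) = π*cos(π*x/3)/3.
Note φ(0) = φ(3) = 0, so the boundary term u·φ vanishes.
LHS = ∫_0^3 u(x) φ'(x) dx = ∫_0^3 (-2*π*x^2*cos(π*x/3)/3 + 2*π*x*cos(π*x/3)/3 + π*cos(π*x/3)/3) dx. Term by term:
  ∫_0^3 π*cos(π*x/3)/3 dx = 0;  ∫_0^3 -2*π*x^2*cos(π*x/3)/3 dx = 36/π;  ∫_0^3 2*π*x*cos(π*x/3)/3 dx = -12/π.
Sum: 0 + 36/π − 12/π = 24/π.
So LHS = 24/π.
∫_0^3 v(x) φ(x) dx = ∫_0^3 (-4*x*sin(π*x/3) + 2*sin(π*x/3)) dx. Term by term:
  ∫_0^3 2*sin(π*x/3) dx = 12/π;  ∫_0^3 -4*x*sin(π*x/3) dx = -36/π.
Sum: 12/π − 36/π = -24/π.
So RHS = -∫_0^3 v(x) φ(x) dx = 24/π.
LHS = RHS, so the identity holds for this test φ.
Moreover u is smooth here and v(x) = u'(x) = 2 - 4*x pointwise, so the identity holds for every test function. Hence v is the weak derivative of u.


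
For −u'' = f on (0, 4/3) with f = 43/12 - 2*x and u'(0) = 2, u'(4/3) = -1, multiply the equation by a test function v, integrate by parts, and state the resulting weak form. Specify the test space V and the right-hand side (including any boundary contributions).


V = H^1(0, 4/3) (v unrestricted at boundary; u is determined up to an additive constant); weak form: ∫_0^4/3 u'v' dx = ∫_0^4/3 (43/12 - 2*x) v dx − v(4/3) − 2·v(0) for all v ∈ V.

Multiply both sides by a test function v and integrate from 0 to 4/3:
  ∫_0^4/3 −u''(x) v(x) dx = ∫_0^4/3 f(x) v(x) dx.
Integrate the LHS by parts once:
  ∫_0^4/3 −u'' v dx = −[u'(x) v(x)]_0^4/3 + ∫_0^4/3 u'(x) v'(x) dx.
Thus ∫_0^4/3 u'(x) v'(x) dx = ∫_0^4/3 f(x) v(x) dx + [u'(x) v(x)]_0^4/3.
Choose V so that boundary terms are either known or forced to vanish.
u has inhomogeneous Neumann u'(0) = 2, u'(4/3) = -1. [u' v]_0^4/3 = (-1)·v(4/3) − (2)·v(0) = − v(4/3) − 2·v(0). Take V = H^1(0, 4/3); boundary term becomes part of RHS.
Weak formulation: find u (satisfying any essential BC) such that ∫_0^4/3 u'(x) v'(x) dx = ∫_0^4/3 f v dx − v(4/3) − 2·v(0) for all v ∈ V (Neumann data are natural BCs: they enter the RHS as boundary terms).
Substituting f(x) = 43/12 - 2*x, the right-hand side is ∫_0^4/3 (43/12 - 2*x) v dx − v(4/3) − 2·v(0).
Compatibility check (pure Neumann): taking v ≡ 1 ∈ V gives 0 = ∫_0^4/3 f dx + (-1) − (2), i.e. ∫_0^4/3 f dx must equal u'(0) − u'(4/3) = 3. Indeed ∫_0^4/3 (43/12 - 2*x) dx = 3, so the data are compatible. The solution is then unique only up to an additive constant (fix it e.g. by requiring ∫_0^4/3 u dx = 0).


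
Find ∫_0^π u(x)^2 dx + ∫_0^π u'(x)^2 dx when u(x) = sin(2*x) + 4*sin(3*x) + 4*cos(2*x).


||u||_{H^1(0,π)}^2 = 192 + 245*π/2

u'(x) = -8*sin(2*x) + 2*cos(2*x) + 12*cos(3*x).
Expand u² and (u')² and integrate term by term on (0, π), using: for integers n ≥ 1, ∫_0^π sin²(nx) dx = ∫_0^π cos²(nx) dx = π/2; for n ≠ n', ∫_0^π sin(nx)sin(n'x) dx = ∫_0^π cos(nx)cos(n'x) dx = 0; and by product-to-sum, ∫_0^π sin(nx)cos(n'x) dx = ½∫_0^π [sin((n+n')x) + sin((n−n')x)] dx, which is 0 when n+n' is even and 2n/(n²−n'²) when n+n' is odd (it need not vanish on (0, π)).
  u² squared terms: (4)²·∫cos(2x)² dx = 16·π/2 = 8*π;  (4)²·∫sin(3x)² dx = 16·π/2 = 8*π;  (1)²·∫sin(2x)² dx = 1·π/2 = π/2.
  u² cross terms: 2·(4)·(4)·∫cos(2x)·sin(3x) dx = 32·(6/5) = 192/5;  2·(4)·(1)·∫cos(2x)·sin(2x) dx = 8·(0) = 0;  2·(4)·(1)·∫sin(3x)·sin(2x) dx = 8·(0) = 0.
  So ∫_0^π u² dx = 8*π + 8*π + π/2 + 192/5 + 0 + 0 = 192/5 + 33*π/2.
  (u')² squared terms: (-8)²·∫sin(2x)² dx = 64·π/2 = 32*π;  (2)²·∫cos(2x)² dx = 4·π/2 = 2*π;  (12)²·∫cos(3x)² dx = 144·π/2 = 72*π.
  (u')² cross terms: 2·(-8)·(2)·∫sin(2x)·cos(2x) dx = -32·(0) = 0;  2·(-8)·(12)·∫sin(2x)·cos(3x) dx = -192·(-4/5) = 768/5;  2·(2)·(12)·∫cos(2x)·cos(3x) dx = 48·(0) = 0.
  So ∫_0^π (u')² dx = 32*π + 2*π + 72*π + 0 + 768/5 + 0 = 768/5 + 106*π.
||u||_{H^1}^2 = (192/5 + 33*π/2) + (768/5 + 106*π) = 192 + 245*π/2.


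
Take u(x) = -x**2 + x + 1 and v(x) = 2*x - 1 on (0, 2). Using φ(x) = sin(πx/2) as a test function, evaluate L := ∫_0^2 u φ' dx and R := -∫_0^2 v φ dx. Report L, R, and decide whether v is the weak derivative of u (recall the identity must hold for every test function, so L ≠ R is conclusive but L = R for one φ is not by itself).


LHS = 4/π, RHS = -4/π. No, v is not the weak derivative of u.

u(x) = -x**2 + x + 1, classical derivative u'(x) = 1 - 2*x.
φ(x) = sin(πx/2), so φ'(x) = π*cos(π*x/2)/2.
Note φ(0) = φ(2) = 0, so the boundary term u·φ vanishes.
LHS = ∫_0^2 u(x) φ'(x) dx = ∫_0^2 (-π*x^2*cos(π*x/2)/2 + π*x*cos(π*x/2)/2 + π*cos(π*x/2)/2) dx. Term by term:
  ∫_0^2 π*cos(π*x/2)/2 dx = 0;  ∫_0^2 π*x*cos(π*x/2)/2 dx = -4/π;  ∫_0^2 -π*x^2*cos(π*x/2)/2 dx = 8/π.
Sum: 0 − 4/π + 8/π = 4/π.
So LHS = 4/π.
∫_0^2 v(x) φ(x) dx = ∫_0^2 (2*x*sin(π*x/2) - sin(π*x/2)) dx. Term by term:
  ∫_0^2 -sin(π*x/2) dx = -4/π;  ∫_0^2 2*x*sin(π*x/2) dx = 8/π.
Sum: -4/π + 8/π = 4/π.
So RHS = -∫_0^2 v(x) φ(x) dx = -4/π.
LHS − RHS = 8/π ≠ 0, so the identity fails.
(For a valid weak derivative the identity must hold for EVERY test function, in particular this one. The failure shows v is NOT the weak derivative of u.)
Correct weak derivative would be u'(x) = 1 - 2*x.


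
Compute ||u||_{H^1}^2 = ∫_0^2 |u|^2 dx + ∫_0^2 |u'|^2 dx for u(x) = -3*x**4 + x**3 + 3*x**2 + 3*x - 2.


||u||_{H^1}^2 = 41198/35

The H^1 norm (squared) on an interval (0, L) is
  ||u||_{H^1}^2 = ∫_0^L u(x)^2 dx + ∫_0^L u'(x)^2 dx.
Compute u'(x) = -12*x**3 + 3*x**2 + 6*x + 3.
Then u(x)^2 = 9*x**8 - 6*x**7 - 17*x**6 - 12*x**5 + 27*x**4 + 14*x**3 - 3*x**2 - 12*x + 4 and u'(x)^2 = 144*x**6 - 72*x**5 - 135*x**4 - 36*x**3 + 54*x**2 + 36*x + 9.
Integrate each monomial from 0 to 2 using ∫_0^2 c·x^n dx = c·2^(n+1)/(n+1):
  ∫_0^2 u(x)^2 dx = ∫_0^2 (9*x^8 - 6*x^7 - 17*x^6 - 12*x^5 + 27*x^4 + 14*x^3 - 3*x^2 - 12*x + 4) dx. Term by term:
    ∫_0^2 9*x^8 dx = 512;  ∫_0^2 -6*x^7 dx = -192;  ∫_0^2 -17*x^6 dx = -2176/7;
    ∫_0^2 -12*x^5 dx = -128;  ∫_0^2 27*x^4 dx = 864/5;  ∫_0^2 14*x^3 dx = 56;
    ∫_0^2 -3*x^2 dx = -8;  ∫_0^2 -12*x dx = -24;  ∫_0^2 4 dx = 8.
  Sum: 512 − 192 − 2176/7 − 128 + 864/5 + 56 − 8 − 24 + 8 = 3008/35.
  ∫_0^2 u'(x)^2 dx = ∫_0^2 (144*x^6 - 72*x^5 - 135*x^4 - 36*x^3 + 54*x^2 + 36*x + 9) dx. Term by term:
    ∫_0^2 144*x^6 dx = 18432/7;  ∫_0^2 -72*x^5 dx = -768;  ∫_0^2 -135*x^4 dx = -864;
    ∫_0^2 -36*x^3 dx = -144;  ∫_0^2 54*x^2 dx = 144;  ∫_0^2 36*x dx = 72;
    ∫_0^2 9 dx = 18.
  Sum: 18432/7 − 768 − 864 − 144 + 144 + 72 + 18 = 7638/7.
Adding: ||u||_{H^1}^2 = 3008/35 + 7638/7 = 41198/35.


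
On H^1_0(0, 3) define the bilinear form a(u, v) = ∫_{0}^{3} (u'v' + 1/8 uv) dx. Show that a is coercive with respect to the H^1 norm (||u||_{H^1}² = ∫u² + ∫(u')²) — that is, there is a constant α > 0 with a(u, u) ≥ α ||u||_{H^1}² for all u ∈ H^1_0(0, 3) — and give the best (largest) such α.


α = (9/8 + π^2)/(9 + π^2)

Coercivity of a(·,·) on H^1_0(0, 3) means a(u, u) ≥ α ||u||_{H^1}² for every u ∈ H^1_0.
The interval has length L = 3, and Poincaré/coercivity depend only on L. Here a(u, u) = ∫(u')² + (1/8)·∫u².
Here 0 < c = 1/8 < 1. The condition a(u,u) ≥ α||u||_{H^1}² reads (1−α)∫(u')² ≥ (α−c)∫u². Any admissible α is ≤ 1 (rapidly oscillating u have ∫u²/∫(u')² → 0), and α = 1 would force 0 ≥ (1−c)∫u², impossible since c < 1; so 1−α > 0. By the sharp Poincaré inequality on H^1_0 of an interval of length L, ∫(u')² ≥ (π/L)²∫u² with equality for the first sine mode sin(π(x−x₀)/L) (x₀ the left endpoint), so the inequality holds for all u iff (1−α)(π/L)² ≥ α − c, i.e. α ≤ ((π/L)² + c)/((π/L)² + 1) = (1 + c(L/π)²)/(1 + (L/π)²). With (π/L)² = π^2/9 and c = 1/8, the largest admissible constant is α = ((π/L)² + c)/((π/L)² + 1).
Simplifying, α = (9/8 + π^2)/(9 + π^2).


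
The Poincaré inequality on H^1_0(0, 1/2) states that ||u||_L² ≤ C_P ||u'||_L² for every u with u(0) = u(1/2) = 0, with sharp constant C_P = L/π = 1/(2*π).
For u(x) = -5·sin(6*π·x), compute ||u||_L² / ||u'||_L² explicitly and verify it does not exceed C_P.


||u||_L² / ||u'||_L² = 1/(6*π) < C_P = 1/(2*π).

u(x) = -5·sin(6*π·x), so u'(x) = -30*π*cos(6*π*x).
Writing u(x) = A·sin(kπx/L) with A = -5 and k = 3, use ∫_0^L sin²(kπx/L) dx = L/2 and ∫_0^L cos²(kπx/L) dx = L/2.
u² = 25·sin²(6*π·x) and (u')² = 900*π^2·cos²(6*π·x), and each of sin², cos² integrates to L/2 = 1/4 over (0, 1/2).
∫_0^1/2 u² dx = 25/4, so ||u||_L² = 5/2.
∫_0^1/2 (u')² dx = 225*π^2, so ||u'||_L² = 15*π.
Ratio ||u||_L² / ||u'||_L² = 1/(6*π).
Sharp Poincaré constant on H^1_0(0, 1/2) is C_P = L/π = 1/(2*π), achieved by sin(2*π·x).
This is the k = 3 harmonic; the ratio L/(kπ) is strictly less than C_P = L/π, consistent with the sharp inequality ||u||_L² ≤ C_P ||u'||_L².


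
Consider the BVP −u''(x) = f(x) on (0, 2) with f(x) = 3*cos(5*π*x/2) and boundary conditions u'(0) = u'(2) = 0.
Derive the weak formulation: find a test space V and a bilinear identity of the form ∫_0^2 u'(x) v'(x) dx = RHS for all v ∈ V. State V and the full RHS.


V = H^1(0, 2) (no boundary constraint on v; u is determined up to an additive constant); weak form: ∫_0^2 u'v' dx = ∫_0^2 (3*cos(5*π*x/2)) v dx for all v ∈ V.

Multiply both sides by a test function v and integrate from 0 to 2:
  ∫_0^2 −u''(x) v(x) dx = ∫_0^2 f(x) v(x) dx.
Integrate the LHS by parts once:
  ∫_0^2 −u'' v dx = −[u'(x) v(x)]_0^2 + ∫_0^2 u'(x) v'(x) dx.
Thus ∫_0^2 u'(x) v'(x) dx = ∫_0^2 f(x) v(x) dx + [u'(x) v(x)]_0^2.
Choose V so that boundary terms are either known or forced to vanish.
u has homogeneous Neumann: u'(0) = u'(2) = 0. So [u' v]_0^2 = 0·v(2) − 0·v(0) = 0 for any v; take V = H^1(0, 2).
Weak formulation: find u (satisfying any essential BC) such that ∫_0^2 u'(x) v'(x) dx = ∫_0^2 f v dx for all v ∈ V (homogeneous Neumann, so boundary terms vanish).
Substituting f(x) = 3*cos(5*π*x/2), the right-hand side is ∫_0^2 (3*cos(5*π*x/2)) v dx.
Compatibility check (pure Neumann): taking v ≡ 1 ∈ V gives 0 = ∫_0^2 f dx + (0) − (0), i.e. ∫_0^2 f dx must equal u'(0) − u'(2) = 0. Indeed ∫_0^2 (3*cos(5*π*x/2)) dx = 0, so the data are compatible. The solution is then unique only up to an additive constant (fix it e.g. by requiring ∫_0^2 u dx = 0).


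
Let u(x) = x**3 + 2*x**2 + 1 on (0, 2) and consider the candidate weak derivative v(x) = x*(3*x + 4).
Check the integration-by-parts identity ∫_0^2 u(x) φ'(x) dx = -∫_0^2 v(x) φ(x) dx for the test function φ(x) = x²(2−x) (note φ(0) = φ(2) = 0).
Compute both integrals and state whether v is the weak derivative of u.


LHS = -64/5, RHS = -64/5. Yes, v = u' weakly.

u(x) = x**3 + 2*x**2 + 1, classical derivative u'(x) = 3*x**2 + 4*x.
φ(x) = x²(2−x), so φ'(x) = x*(4 - 3*x).
Note φ(0) = φ(2) = 0, so the boundary term u·φ vanishes.
LHS = ∫_0^2 u(x) φ'(x) dx = ∫_0^2 (-3*x^5 - 2*x^4 + 8*x^3 - 3*x^2 + 4*x) dx. Term by term:
  ∫_0^2 -3*x^5 dx = -32;  ∫_0^2 -2*x^4 dx = -64/5;  ∫_0^2 8*x^3 dx = 32;
  ∫_0^2 -3*x^2 dx = -8;  ∫_0^2 4*x dx = 8.
Sum: -32 − 64/5 + 32 − 8 + 8 = -64/5.
So LHS = -64/5.
∫_0^2 v(x) φ(x) dx = ∫_0^2 (-3*x^5 + 2*x^4 + 8*x^3) dx. Term by term:
  ∫_0^2 -3*x^5 dx = -32;  ∫_0^2 2*x^4 dx = 64/5;  ∫_0^2 8*x^3 dx = 32.
Sum: -32 + 64/5 + 32 = 64/5.
So RHS = -∫_0^2 v(x) φ(x) dx = -64/5.
LHS = RHS, so the identity holds for this test φ.
Moreover u is smooth here and v(x) = u'(x) = 3*x**2 + 4*x pointwise, so the identity holds for every test function. Hence v is the weak derivative of u.


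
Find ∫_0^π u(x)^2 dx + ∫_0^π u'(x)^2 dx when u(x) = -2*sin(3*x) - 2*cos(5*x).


||u||_{H^1(0,π)}^2 = 72*π

u'(x) = 10*sin(5*x) - 6*cos(3*x).
Expand u² and (u')² and integrate term by term on (0, π), using: for integers n ≥ 1, ∫_0^π sin²(nx) dx = ∫_0^π cos²(nx) dx = π/2; for n ≠ n', ∫_0^π sin(nx)sin(n'x) dx = ∫_0^π cos(nx)cos(n'x) dx = 0; and by product-to-sum, ∫_0^π sin(nx)cos(n'x) dx = ½∫_0^π [sin((n+n')x) + sin((n−n')x)] dx, which is 0 when n+n' is even and 2n/(n²−n'²) when n+n' is odd (it need not vanish on (0, π)).
  u² squared terms: (-2)²·∫cos(5x)² dx = 4·π/2 = 2*π;  (-2)²·∫sin(3x)² dx = 4·π/2 = 2*π.
  u² cross terms: 2·(-2)·(-2)·∫cos(5x)·sin(3x) dx = 8·(0) = 0.
  So ∫_0^π u² dx = 2*π + 2*π + 0 = 4*π.
  (u')² squared terms: (-6)²·∫cos(3x)² dx = 36·π/2 = 18*π;  (10)²·∫sin(5x)² dx = 100·π/2 = 50*π.
  (u')² cross terms: 2·(-6)·(10)·∫cos(3x)·sin(5x) dx = -120·(0) = 0.
  So ∫_0^π (u')² dx = 18*π + 50*π + 0 = 68*π.
||u||_{H^1}^2 = (4*π) + (68*π) = 72*π.


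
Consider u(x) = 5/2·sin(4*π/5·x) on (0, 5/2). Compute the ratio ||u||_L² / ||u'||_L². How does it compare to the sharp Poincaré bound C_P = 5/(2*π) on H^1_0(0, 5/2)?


||u||_L² / ||u'||_L² = 5/(4*π) < C_P = 5/(2*π).

u(x) = 5/2·sin(4*π/5·x), so u'(x) = 2*π*cos(4*π*x/5).
Writing u(x) = A·sin(kπx/L) with A = 5/2 and k = 2, use ∫_0^L sin²(kπx/L) dx = L/2 and ∫_0^L cos²(kπx/L) dx = L/2.
u² = 25/4·sin²(4*π/5·x) and (u')² = 4*π^2·cos²(4*π/5·x), and each of sin², cos² integrates to L/2 = 5/4 over (0, 5/2).
∫_0^5/2 u² dx = 125/16, so ||u||_L² = 5*sqrt(5)/4.
∫_0^5/2 (u')² dx = 5*π^2, so ||u'||_L² = sqrt(5)*π.
Ratio ||u||_L² / ||u'||_L² = 5/(4*π).
Sharp Poincaré constant on H^1_0(0, 5/2) is C_P = L/π = 5/(2*π), achieved by sin(2*π/5·x).
This is the k = 2 harmonic; the ratio L/(kπ) is strictly less than C_P = L/π, consistent with the sharp inequality ||u||_L² ≤ C_P ||u'||_L².


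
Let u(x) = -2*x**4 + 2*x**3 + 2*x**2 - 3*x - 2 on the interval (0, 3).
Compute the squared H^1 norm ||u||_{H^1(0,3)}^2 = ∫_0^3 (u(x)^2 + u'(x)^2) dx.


||u||_{H^1}^2 = 409182/35

The H^1 norm (squared) on an interval (0, L) is
  ||u||_{H^1}^2 = ∫_0^L u(x)^2 dx + ∫_0^L u'(x)^2 dx.
Compute u'(x) = -8*x**3 + 6*x**2 + 4*x - 3.
Then u(x)^2 = 4*x**8 - 8*x**7 - 4*x**6 + 20*x**5 - 20*x**3 + x**2 + 12*x + 4 and u'(x)^2 = 64*x**6 - 96*x**5 - 28*x**4 + 96*x**3 - 20*x**2 - 24*x + 9.
Integrate each monomial from 0 to 3 using ∫_0^3 c·x^n dx = c·3^(n+1)/(n+1):
  ∫_0^3 u(x)^2 dx = ∫_0^3 (4*x^8 - 8*x^7 - 4*x^6 + 20*x^5 - 20*x^3 + x^2 + 12*x + 4) dx. Term by term:
    ∫_0^3 4*x^8 dx = 8748;  ∫_0^3 -8*x^7 dx = -6561;  ∫_0^3 -4*x^6 dx = -8748/7;
    ∫_0^3 20*x^5 dx = 2430;  ∫_0^3 -20*x^3 dx = -405;  ∫_0^3 x^2 dx = 9;
    ∫_0^3 12*x dx = 54;  ∫_0^3 4 dx = 12.
  Sum: 8748 − 6561 − 8748/7 + 2430 − 405 + 9 + 54 + 12 = 21261/7.
  ∫_0^3 u'(x)^2 dx = ∫_0^3 (64*x^6 - 96*x^5 - 28*x^4 + 96*x^3 - 20*x^2 - 24*x + 9) dx. Term by term:
    ∫_0^3 64*x^6 dx = 139968/7;  ∫_0^3 -96*x^5 dx = -11664;  ∫_0^3 -28*x^4 dx = -6804/5;
    ∫_0^3 96*x^3 dx = 1944;  ∫_0^3 -20*x^2 dx = -180;  ∫_0^3 -24*x dx = -108;
    ∫_0^3 9 dx = 27.
  Sum: 139968/7 − 11664 − 6804/5 + 1944 − 180 − 108 + 27 = 302877/35.
Adding: ||u||_{H^1}^2 = 21261/7 + 302877/35 = 409182/35.


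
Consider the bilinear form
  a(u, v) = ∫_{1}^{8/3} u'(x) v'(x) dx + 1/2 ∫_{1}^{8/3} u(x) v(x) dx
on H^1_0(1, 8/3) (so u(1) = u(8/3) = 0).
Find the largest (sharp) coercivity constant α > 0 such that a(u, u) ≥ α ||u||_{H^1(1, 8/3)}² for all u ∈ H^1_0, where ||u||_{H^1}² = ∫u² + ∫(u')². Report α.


α = (25 + 18*π^2)/(2*(25 + 9*π^2))

Coercivity of a(·,·) on H^1_0(1, 8/3) means a(u, u) ≥ α ||u||_{H^1}² for every u ∈ H^1_0.
The interval has length L = 5/3, and Poincaré/coercivity depend only on L. Here a(u, u) = ∫(u')² + (1/2)·∫u².
Here 0 < c = 1/2 < 1. The condition a(u,u) ≥ α||u||_{H^1}² reads (1−α)∫(u')² ≥ (α−c)∫u². Any admissible α is ≤ 1 (rapidly oscillating u have ∫u²/∫(u')² → 0), and α = 1 would force 0 ≥ (1−c)∫u², impossible since c < 1; so 1−α > 0. By the sharp Poincaré inequality on H^1_0 of an interval of length L, ∫(u')² ≥ (π/L)²∫u² with equality for the first sine mode sin(π(x−x₀)/L) (x₀ the left endpoint), so the inequality holds for all u iff (1−α)(π/L)² ≥ α − c, i.e. α ≤ ((π/L)² + c)/((π/L)² + 1) = (1 + c(L/π)²)/(1 + (L/π)²). With (π/L)² = 9*π^2/25 and c = 1/2, the largest admissible constant is α = ((π/L)² + c)/((π/L)² + 1).
Simplifying, α = (25 + 18*π^2)/(2*(25 + 9*π^2)).


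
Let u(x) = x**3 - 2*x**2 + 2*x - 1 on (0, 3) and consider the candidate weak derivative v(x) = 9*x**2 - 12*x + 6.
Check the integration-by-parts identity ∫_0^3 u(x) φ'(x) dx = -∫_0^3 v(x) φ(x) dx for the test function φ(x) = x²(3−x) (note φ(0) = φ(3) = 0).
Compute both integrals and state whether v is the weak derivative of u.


LHS = -189/5, RHS = -567/5. No, v is not the weak derivative of u.

u(x) = x**3 - 2*x**2 + 2*x - 1, classical derivative u'(x) = 3*x**2 - 4*x + 2.
φ(x) = x²(3−x), so φ'(x) = 3*x*(2 - x).
Note φ(0) = φ(3) = 0, so the boundary term u·φ vanishes.
LHS = ∫_0^3 u(x) φ'(x) dx = ∫_0^3 (-3*x^5 + 12*x^4 - 18*x^3 + 15*x^2 - 6*x) dx. Term by term:
  ∫_0^3 -3*x^5 dx = -729/2;  ∫_0^3 12*x^4 dx = 2916/5;  ∫_0^3 -18*x^3 dx = -729/2;
  ∫_0^3 15*x^2 dx = 135;  ∫_0^3 -6*x dx = -27.
Sum: -729/2 + 2916/5 − 729/2 + 135 − 27 = -189/5.
So LHS = -189/5.
∫_0^3 v(x) φ(x) dx = ∫_0^3 (-9*x^5 + 39*x^4 - 42*x^3 + 18*x^2) dx. Term by term:
  ∫_0^3 -9*x^5 dx = -2187/2;  ∫_0^3 39*x^4 dx = 9477/5;  ∫_0^3 -42*x^3 dx = -1701/2;
  ∫_0^3 18*x^2 dx = 162.
Sum: -2187/2 + 9477/5 − 1701/2 + 162 = 567/5.
So RHS = -∫_0^3 v(x) φ(x) dx = -567/5.
LHS − RHS = 378/5 ≠ 0, so the identity fails.
(For a valid weak derivative the identity must hold for EVERY test function, in particular this one. The failure shows v is NOT the weak derivative of u.)
Correct weak derivative would be u'(x) = 3*x**2 - 4*x + 2.


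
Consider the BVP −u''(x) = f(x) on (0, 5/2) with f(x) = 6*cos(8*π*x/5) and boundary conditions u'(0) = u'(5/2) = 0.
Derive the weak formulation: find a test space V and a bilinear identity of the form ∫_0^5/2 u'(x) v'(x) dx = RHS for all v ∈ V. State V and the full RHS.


V = H^1(0, 5/2) (no boundary constraint on v; u is determined up to an additive constant); weak form: ∫_0^5/2 u'v' dx = ∫_0^5/2 (6*cos(8*π*x/5)) v dx for all v ∈ V.

Multiply both sides by a test function v and integrate from 0 to 5/2:
  ∫_0^5/2 −u''(x) v(x) dx = ∫_0^5/2 f(x) v(x) dx.
Integrate the LHS by parts once:
  ∫_0^5/2 −u'' v dx = −[u'(x) v(x)]_0^5/2 + ∫_0^5/2 u'(x) v'(x) dx.
Thus ∫_0^5/2 u'(x) v'(x) dx = ∫_0^5/2 f(x) v(x) dx + [u'(x) v(x)]_0^5/2.
Choose V so that boundary terms are either known or forced to vanish.
u has homogeneous Neumann: u'(0) = u'(5/2) = 0. So [u' v]_0^5/2 = 0·v(5/2) − 0·v(0) = 0 for any v; take V = H^1(0, 5/2).
Weak formulation: find u (satisfying any essential BC) such that ∫_0^5/2 u'(x) v'(x) dx = ∫_0^5/2 f v dx for all v ∈ V (homogeneous Neumann, so boundary terms vanish).
Substituting f(x) = 6*cos(8*π*x/5), the right-hand side is ∫_0^5/2 (6*cos(8*π*x/5)) v dx.
Compatibility check (pure Neumann): taking v ≡ 1 ∈ V gives 0 = ∫_0^5/2 f dx + (0) − (0), i.e. ∫_0^5/2 f dx must equal u'(0) − u'(5/2) = 0. Indeed ∫_0^5/2 (6*cos(8*π*x/5)) dx = 0, so the data are compatible. The solution is then unique only up to an additive constant (fix it e.g. by requiring ∫_0^5/2 u dx = 0).


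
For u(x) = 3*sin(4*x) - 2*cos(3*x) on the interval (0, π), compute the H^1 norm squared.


||u||_{H^1(0,π)}^2 = -960/7 + 193*π/2

u'(x) = 6*sin(3*x) + 12*cos(4*x).
Expand u² and (u')² and integrate term by term on (0, π), using: for integers n ≥ 1, ∫_0^π sin²(nx) dx = ∫_0^π cos²(nx) dx = π/2; for n ≠ n', ∫_0^π sin(nx)sin(n'x) dx = ∫_0^π cos(nx)cos(n'x) dx = 0; and by product-to-sum, ∫_0^π sin(nx)cos(n'x) dx = ½∫_0^π [sin((n+n')x) + sin((n−n')x)] dx, which is 0 when n+n' is even and 2n/(n²−n'²) when n+n' is odd (it need not vanish on (0, π)).
  u² squared terms: (-2)²·∫cos(3x)² dx = 4·π/2 = 2*π;  (3)²·∫sin(4x)² dx = 9·π/2 = 9*π/2.
  u² cross terms: 2·(-2)·(3)·∫cos(3x)·sin(4x) dx = -12·(8/7) = -96/7.
  So ∫_0^π u² dx = 2*π + 9*π/2 − 96/7 = -96/7 + 13*π/2.
  (u')² squared terms: (6)²·∫sin(3x)² dx = 36·π/2 = 18*π;  (12)²·∫cos(4x)² dx = 144·π/2 = 72*π.
  (u')² cross terms: 2·(6)·(12)·∫sin(3x)·cos(4x) dx = 144·(-6/7) = -864/7.
  So ∫_0^π (u')² dx = 18*π + 72*π − 864/7 = -864/7 + 90*π.
||u||_{H^1}^2 = (-96/7 + 13*π/2) + (-864/7 + 90*π) = -960/7 + 193*π/2.


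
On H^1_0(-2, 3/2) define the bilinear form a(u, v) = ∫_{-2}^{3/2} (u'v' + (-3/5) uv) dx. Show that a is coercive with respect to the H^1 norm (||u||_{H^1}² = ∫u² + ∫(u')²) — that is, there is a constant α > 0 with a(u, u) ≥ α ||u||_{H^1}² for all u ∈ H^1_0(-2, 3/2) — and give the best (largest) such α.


α = (-147 + 20*π^2)/(5*(4*π^2 + 49))

Coercivity of a(·,·) on H^1_0(-2, 3/2) means a(u, u) ≥ α ||u||_{H^1}² for every u ∈ H^1_0.
The interval has length L = 7/2, and Poincaré/coercivity depend only on L. Here a(u, u) = ∫(u')² + (-3/5)·∫u².
Here c = -3/5 < 0 with |c| < (π/L)² = 4*π^2/49, so coercivity still holds. The condition a(u,u) ≥ α||u||_{H^1}² reads (1−α)∫(u')² ≥ (α−c)∫u². Any admissible α is ≤ 1 (rapidly oscillating u have ∫u²/∫(u')² → 0), and α = 1 would force 0 ≥ (1−c)∫u², impossible since c < 1; so 1−α > 0. By the sharp Poincaré inequality on H^1_0 of an interval of length L, ∫(u')² ≥ (π/L)²∫u² with equality for the first sine mode sin(π(x−x₀)/L) (x₀ the left endpoint), so the inequality holds for all u iff (1−α)(π/L)² ≥ α − c, i.e. α ≤ ((π/L)² + c)/((π/L)² + 1) = (1 + c(L/π)²)/(1 + (L/π)²). (Direct route, valid since c ≤ 0: Poincaré gives c∫u² ≥ c(L/π)²∫(u')², so a(u,u) ≥ (1 + c(L/π)²)∫(u')², while ||u||_{H^1}² ≤ (1 + (L/π)²)∫(u')²; dividing yields the same α.) With (π/L)² = 4*π^2/49 and c = -3/5, the largest admissible constant is α = ((π/L)² + c)/((π/L)² + 1).
Simplifying, α = (-147 + 20*π^2)/(5*(4*π^2 + 49)).


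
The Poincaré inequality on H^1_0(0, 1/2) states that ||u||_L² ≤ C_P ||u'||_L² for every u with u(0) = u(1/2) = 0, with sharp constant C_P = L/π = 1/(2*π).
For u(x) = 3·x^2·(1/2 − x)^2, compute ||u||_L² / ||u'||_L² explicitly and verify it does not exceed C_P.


||u||_L² / ||u'||_L² = sqrt(3)/12 < C_P = 1/(2*π).

u(x) = 3·x^2·(1/2 − x)^2, so u'(x) = 3*x*(2*x - 1)*(4*x - 1)/2.
u(x) = 3·x^2·(1/2 − x)^2 vanishes at x = 0 and x = 1/2, so u ∈ H^1_0(0, 1/2). Differentiate via the product rule and integrate the resulting polynomials term by term.
  ∫_0^1/2 u² dx = ∫_0^1/2 (9*x^8 - 18*x^7 + 27*x^6/2 - 9*x^5/2 + 9*x^4/16) dx. Term by term:
    ∫_0^1/2 9*x^8 dx = 1/512;  ∫_0^1/2 -18*x^7 dx = -9/1024;  ∫_0^1/2 27*x^6/2 dx = 27/1792;
    ∫_0^1/2 -9*x^5/2 dx = -3/256;  ∫_0^1/2 9*x^4/16 dx = 9/2560.
  Sum: 1/512 − 9/1024 + 27/1792 − 3/256 + 9/2560 = 1/35840.
  ∫_0^1/2 (u')² dx = ∫_0^1/2 (144*x^6 - 216*x^5 + 117*x^4 - 27*x^3 + 9*x^2/4) dx. Term by term:
    ∫_0^1/2 144*x^6 dx = 9/56;  ∫_0^1/2 -216*x^5 dx = -9/16;  ∫_0^1/2 117*x^4 dx = 117/160;
    ∫_0^1/2 -27*x^3 dx = -27/64;  ∫_0^1/2 9*x^2/4 dx = 3/32.
  Sum: 9/56 − 9/16 + 117/160 − 27/64 + 3/32 = 3/2240.
∫_0^1/2 u² dx = 1/35840, so ||u||_L² = sqrt(35)/1120.
∫_0^1/2 (u')² dx = 3/2240, so ||u'||_L² = sqrt(105)/280.
Ratio ||u||_L² / ||u'||_L² = sqrt(3)/12.
Sharp Poincaré constant on H^1_0(0, 1/2) is C_P = L/π = 1/(2*π), achieved by sin(2*π·x).
A polynomial bump cannot attain the sharp Poincaré constant (only the first sine eigenfunction does), so the ratio is strictly less than C_P, consistent with ||u||_L² ≤ C_P ||u'||_L².
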